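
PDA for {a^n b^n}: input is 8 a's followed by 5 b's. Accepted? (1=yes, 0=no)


Language requires equal numbers of a's and b's
PDA pushes for each 'a', pops for each 'b'
Number of a's = 8
Number of b's = 5
8 != 5 -> Reject

0


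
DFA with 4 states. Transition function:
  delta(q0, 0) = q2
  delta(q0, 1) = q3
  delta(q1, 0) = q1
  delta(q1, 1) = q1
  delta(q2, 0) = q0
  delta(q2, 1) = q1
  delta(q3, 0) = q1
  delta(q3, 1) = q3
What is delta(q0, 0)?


Looking up transition function:
delta(q0, 0) in the table
Row: q0, Column: 0
Result: q2

q2


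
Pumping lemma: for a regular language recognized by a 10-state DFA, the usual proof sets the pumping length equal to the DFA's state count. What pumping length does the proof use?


Pumping lemma for regular languages (standard proof):
Take p = |Q|, the number of DFA states.
Any string of length >= |Q| passes through |Q|+1 states while reading its first |Q| symbols,
so by pigeonhole some state repeats, giving the loop that can be pumped.
Here |Q| = 10
Therefore the proof uses p = 10

10


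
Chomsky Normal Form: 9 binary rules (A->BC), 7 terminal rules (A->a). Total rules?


CNF allows two rule forms:
  A -> BC (binary): 9 rules
  A -> a (terminal): 7 rules
Total = 9 + 7 = 16

16


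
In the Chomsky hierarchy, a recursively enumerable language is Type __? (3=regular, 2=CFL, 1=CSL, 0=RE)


Chomsky hierarchy levels:
  Type 3: Regular (DFA/NFA/regex)
  Type 2: Context-free (PDA)
  Type 1: Context-sensitive
  Type 0: Recursively enumerable (TM)
'recursively enumerable' corresponds to Type 0

0


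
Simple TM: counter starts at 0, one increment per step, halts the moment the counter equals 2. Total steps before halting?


Counter starts at 0. Counting sequence:
  Step 1: counter = 1
  Step 2: counter = 2
Counter reached 2 -> halt
Total steps = 2

2


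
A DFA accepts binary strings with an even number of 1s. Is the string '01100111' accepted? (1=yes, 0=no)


DFA has 2 states: q_even (start, accept=yes) and q_odd
Processing string '01100111' character by character:
  Position 0: read '0', 1-count=0 -> q_even (no change)
  Position 1: read '1', 1-count=1 -> q_odd
  Position 2: read '1', 1-count=2 -> q_even
  Position 3: read '0', 1-count=2 -> q_even (no change)
  Position 4: read '0', 1-count=2 -> q_even (no change)
  Position 5: read '1', 1-count=3 -> q_odd
  Position 6: read '1', 1-count=4 -> q_even
  Position 7: read '1', 1-count=5 -> q_odd
Final state: q_odd, total 1s = 5 (odd); the DFA requires an even count -> reject

0


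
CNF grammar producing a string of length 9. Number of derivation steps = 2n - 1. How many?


Chomsky Normal Form derivation:
String length n = 9
Each step either:
  - Splits a nonterminal into two (n-1 such steps)
  - Converts a nonterminal to terminal (n such steps)
Total = (n-1) + n = 2n - 1
= 2(9) - 1
= 18 - 1
= 17

17


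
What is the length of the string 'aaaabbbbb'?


String: 'aaaabbbbb'
Counting characters:
  'a' appears 4 time(s)
  'b' appears 5 time(s)
Total length = 4 + 5 = 9

9


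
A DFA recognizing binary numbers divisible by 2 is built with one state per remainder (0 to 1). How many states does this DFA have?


Divisibility by 2 is tracked via the remainder mod 2: 0, 1, ..., 1
The construction assigns one state to each remainder
Number of remainders = 2

2


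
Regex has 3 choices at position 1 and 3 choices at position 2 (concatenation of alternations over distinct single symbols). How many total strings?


First group: 3 alternatives
Second group: 3 alternatives
Concatenation: each choice from group 1 pairs with each from group 2
Total = 3 x 3 = 9

9


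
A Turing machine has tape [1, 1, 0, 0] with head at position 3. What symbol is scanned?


Tape: [1, 1, 0, 0]
Positions: 0 1 2 3
Values:    1 1 0 0
Head at position 3
tape[3] = 0

0


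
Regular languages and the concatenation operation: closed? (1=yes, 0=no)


Regular languages are closed under all standard operations:
- Union: Yes (product construction)
- Intersection: Yes (product construction)
- Complement: Yes (swap accept/reject)
- Concatenation: Yes (NFA construction)
Operation: concatenation -> Closed

1


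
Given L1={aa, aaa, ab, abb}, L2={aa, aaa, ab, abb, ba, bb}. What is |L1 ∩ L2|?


L1 = {aa, aaa, ab, abb}
L2 = {aa, aaa, ab, abb, ba, bb}
Checking each string in L1 against L2:
  'aa': in L2? Yes
  'aaa': in L2? Yes
  'ab': in L2? Yes
  'abb': in L2? Yes
Intersection = {aa, aaa, ab, abb}
|L1 ∩ L2| = 4

4


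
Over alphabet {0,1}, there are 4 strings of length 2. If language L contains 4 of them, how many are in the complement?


Alphabet: {0,1}
String length: 2
Total strings of length 2 = 2^2 = 4
Strings in L = 4
Complement = total - |L|
= 4 - 4
= 0

0


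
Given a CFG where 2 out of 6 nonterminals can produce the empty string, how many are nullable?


Nonterminals: {S, A, B, C, D, E}
A nonterminal is nullable if it can derive epsilon
Counting nullable nonterminals: 2
Total nullable = 2

2


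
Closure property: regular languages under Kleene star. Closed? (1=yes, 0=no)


Regular languages are closed under:
- Union (DFA product construction)
- Intersection (DFA product construction)
- Complement (swap accept/reject states)
- Concatenation (NFA construction)
- Kleene star (NFA construction)
Kleene star is in this list
Therefore: closed

1


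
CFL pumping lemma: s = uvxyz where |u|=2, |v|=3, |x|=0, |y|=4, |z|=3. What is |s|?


|s| = |u| + |v| + |x| + |y| + |z|
= 2 + 3 + 0 + 4 + 3
= 5 + 0 + 7
= 5 + 7
= 12

12


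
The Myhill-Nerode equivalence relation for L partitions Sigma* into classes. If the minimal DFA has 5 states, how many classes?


Myhill-Nerode theorem:
Number of equivalence classes = number of states in minimal DFA
Minimal DFA states = 5
Therefore equivalence classes = 5

5


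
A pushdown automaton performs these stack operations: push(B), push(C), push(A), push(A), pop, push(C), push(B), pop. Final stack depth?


Tracing stack operations:
  push(B) -> stack = [B], depth=1
  push(C) -> stack = [B,C], depth=2
  push(A) -> stack = [B,C,A], depth=3
  push(A) -> stack = [B,C,A,A], depth=4
  pop -> removed A, stack = [B,C,A], depth=3
  push(C) -> stack = [B,C,A,C], depth=4
  push(B) -> stack = [B,C,A,C,B], depth=5
  pop -> removed B, stack = [B,C,A,C], depth=4
Final depth = 4

4


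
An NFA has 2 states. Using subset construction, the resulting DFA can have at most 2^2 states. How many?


NFA has 2 states
Subset construction: each DFA state = subset of NFA states
Maximum subsets = 2^2
2^2 = 4

4


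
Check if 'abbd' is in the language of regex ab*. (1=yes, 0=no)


Pattern: ab*
String: 'abbd'
Pattern requires: exactly one 'a' followed by zero or more 'b's
First char is 'a' -> OK
Rest 'bbd': all b's? No
Result: 0

0


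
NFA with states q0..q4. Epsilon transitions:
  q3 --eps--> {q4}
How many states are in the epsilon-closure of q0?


Starting from q0
Initialize closure = {q0}
q0 has no outgoing epsilon transitions -> nothing to add
Final closure: {q0}
Size = 1

1


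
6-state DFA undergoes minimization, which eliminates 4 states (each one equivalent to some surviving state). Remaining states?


Original DFA: 6 states
Redundant states removed: 4
Minimized states = original - removed
= 6 - 4
= 2

2


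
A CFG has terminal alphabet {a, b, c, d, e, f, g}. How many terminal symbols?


Terminal symbols: a, b, c, d, e, f, g
Counting each: a (#1), b (#2), c (#3), d (#4), e (#5), f (#6), g (#7)
Total = 7

7


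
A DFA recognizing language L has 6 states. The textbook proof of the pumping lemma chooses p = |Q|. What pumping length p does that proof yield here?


Pumping lemma for regular languages (standard proof):
Take p = |Q|, the number of DFA states.
Any string of length >= |Q| passes through |Q|+1 states while reading its first |Q| symbols,
so by pigeonhole some state repeats, giving the loop that can be pumped.
Here |Q| = 6
Therefore the proof uses p = 6

6


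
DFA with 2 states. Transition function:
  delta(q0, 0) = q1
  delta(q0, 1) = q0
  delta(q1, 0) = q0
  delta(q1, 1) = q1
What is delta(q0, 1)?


Looking up transition function:
delta(q0, 1) in the table
Row: q0, Column: 1
Result: q0

q0


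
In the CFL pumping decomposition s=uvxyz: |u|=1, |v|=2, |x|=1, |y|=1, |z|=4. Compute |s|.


|s| = |u| + |v| + |x| + |y| + |z|
= 1 + 2 + 1 + 1 + 4
= 3 + 1 + 5
= 4 + 5
= 9

9


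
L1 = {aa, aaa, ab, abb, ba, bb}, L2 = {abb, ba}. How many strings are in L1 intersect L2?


L1 = {aa, aaa, ab, abb, ba, bb}
L2 = {abb, ba}
Checking each string in L1 against L2:
  'aa': in L2? No
  'aaa': in L2? No
  'ab': in L2? No
  'abb': in L2? Yes
  'ba': in L2? Yes
  'bb': in L2? No
Intersection = {abb, ba}
|L1 ∩ L2| = 2

2


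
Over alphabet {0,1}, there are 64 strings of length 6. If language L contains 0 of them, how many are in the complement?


Alphabet: {0,1}
String length: 6
Total strings of length 6 = 2^6 = 64
Strings in L = 0
Complement = total - |L|
= 64 - 0
= 64

64


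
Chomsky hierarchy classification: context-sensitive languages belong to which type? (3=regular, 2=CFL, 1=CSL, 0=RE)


Chomsky hierarchy levels:
  Type 3: Regular (DFA/NFA/regex)
  Type 2: Context-free (PDA)
  Type 1: Context-sensitive
  Type 0: Recursively enumerable (TM)
'context-sensitive' corresponds to Type 1

1


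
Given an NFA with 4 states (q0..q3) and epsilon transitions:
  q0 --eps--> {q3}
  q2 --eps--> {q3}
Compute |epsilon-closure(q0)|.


Starting from q0
Initialize closure = {q0}
Follow epsilon from q0 -> add q3
Final closure: {q0, q3}
Size = 2

2


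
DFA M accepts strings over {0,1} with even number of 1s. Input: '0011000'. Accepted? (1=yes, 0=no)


DFA has 2 states: q_even (start, accept=yes) and q_odd
Processing string '0011000' character by character:
  Position 0: read '0', 1-count=0 -> q_even (no change)
  Position 1: read '0', 1-count=0 -> q_even (no change)
  Position 2: read '1', 1-count=1 -> q_odd
  Position 3: read '1', 1-count=2 -> q_even
  Position 4: read '0', 1-count=2 -> q_even (no change)
  Position 5: read '0', 1-count=2 -> q_even (no change)
  Position 6: read '0', 1-count=2 -> q_even (no change)
Final state: q_even, total 1s = 2 (even); the DFA requires an even count -> accept

1


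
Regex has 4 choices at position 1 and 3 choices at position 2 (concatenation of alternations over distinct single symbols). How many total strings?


First group: 4 alternatives
Second group: 3 alternatives
Concatenation: each choice from group 1 pairs with each from group 2
Total = 4 x 3 = 12

12


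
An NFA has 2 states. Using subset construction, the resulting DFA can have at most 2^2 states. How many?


NFA has 2 states
Subset construction: each DFA state = subset of NFA states
Maximum subsets = 2^2
2^2 = 4

4


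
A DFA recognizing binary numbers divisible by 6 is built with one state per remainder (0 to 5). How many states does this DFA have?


Divisibility by 6 is tracked via the remainder mod 6: 0, 1, ..., 5
The construction assigns one state to each remainder
Number of remainders = 6

6


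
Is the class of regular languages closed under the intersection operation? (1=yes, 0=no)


Regular languages are closed under:
- Union (DFA product construction)
- Intersection (DFA product construction)
- Complement (swap accept/reject states)
- Concatenation (NFA construction)
- Kleene star (NFA construction)
intersection is in this list
Therefore: closed

1


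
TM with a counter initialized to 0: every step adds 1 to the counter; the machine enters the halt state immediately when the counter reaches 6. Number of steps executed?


Counter starts at 0. Counting sequence:
  Step 1: counter = 1
  Step 2: counter = 2
  Step 3: counter = 3
  Step 4: counter = 4
  Step 5: counter = 5
  Step 6: counter = 6
Counter reached 6 -> halt
Total steps = 6

6


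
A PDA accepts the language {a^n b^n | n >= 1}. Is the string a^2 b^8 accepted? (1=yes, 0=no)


Language requires equal numbers of a's and b's
PDA pushes for each 'a', pops for each 'b'
Number of a's = 2
Number of b's = 8
2 != 8 -> Reject

0


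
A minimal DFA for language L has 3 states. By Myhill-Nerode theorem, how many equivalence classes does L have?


Myhill-Nerode theorem:
Number of equivalence classes = number of states in minimal DFA
Minimal DFA states = 3
Therefore equivalence classes = 3

3


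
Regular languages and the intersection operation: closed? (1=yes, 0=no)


Regular languages are closed under all standard operations:
- Union: Yes (product construction)
- Intersection: Yes (product construction)
- Complement: Yes (swap accept/reject)
- Concatenation: Yes (NFA construction)
Operation: intersection -> Closed

1


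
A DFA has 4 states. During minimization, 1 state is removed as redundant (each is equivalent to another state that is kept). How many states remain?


Original DFA: 4 states
Redundant states removed: 1
Minimized states = original - removed
= 4 - 1
= 3

3


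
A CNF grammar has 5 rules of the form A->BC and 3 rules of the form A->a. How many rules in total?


CNF allows two rule forms:
  A -> BC (binary): 5 rules
  A -> a (terminal): 3 rules
Total = 5 + 3 = 8

8


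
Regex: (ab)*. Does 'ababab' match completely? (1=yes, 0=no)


Pattern: (ab)*
String: 'ababab'
Pattern requires: zero or more repetitions of 'ab'
Pairs: ['ab', 'ab', 'ab']
All pairs are 'ab'? Yes
Result: 1

1


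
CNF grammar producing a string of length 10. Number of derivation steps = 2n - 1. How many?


Chomsky Normal Form derivation:
String length n = 10
Each step either:
  - Splits a nonterminal into two (n-1 such steps)
  - Converts a nonterminal to terminal (n such steps)
Total = (n-1) + n = 2n - 1
= 2(10) - 1
= 20 - 1
= 19

19


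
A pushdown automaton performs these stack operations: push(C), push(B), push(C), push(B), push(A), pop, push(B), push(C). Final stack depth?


Tracing stack operations:
  push(C) -> stack = [C], depth=1
  push(B) -> stack = [C,B], depth=2
  push(C) -> stack = [C,B,C], depth=3
  push(B) -> stack = [C,B,C,B], depth=4
  push(A) -> stack = [C,B,C,B,A], depth=5
  pop -> removed A, stack = [C,B,C,B], depth=4
  push(B) -> stack = [C,B,C,B,B], depth=5
  push(C) -> stack = [C,B,C,B,B,C], depth=6
Final depth = 6

6


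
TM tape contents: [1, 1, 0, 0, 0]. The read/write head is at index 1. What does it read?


Tape: [1, 1, 0, 0, 0]
Positions: 0 1 2 3 4
Values:    1 1 0 0 0
Head at position 1
tape[1] = 1

1


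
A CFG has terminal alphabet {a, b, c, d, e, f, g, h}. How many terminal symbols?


Terminal symbols: a, b, c, d, e, f, g, h
Counting each: a (#1), b (#2), c (#3), d (#4), e (#5), f (#6), g (#7), h (#8)
Total = 8

8


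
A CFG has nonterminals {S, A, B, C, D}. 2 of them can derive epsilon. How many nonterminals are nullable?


Nonterminals: {S, A, B, C, D}
A nonterminal is nullable if it can derive epsilon
Counting nullable nonterminals: 2
Total nullable = 2

2


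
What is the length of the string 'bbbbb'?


String: 'bbbbb'
Counting characters:
  'b' appears 5 time(s)
Total length = 0 + 5 = 5

5


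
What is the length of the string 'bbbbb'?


String: 'bbbbb'
Counting characters:
  'b' appears 5 time(s)
Total length = 0 + 5 = 5

5


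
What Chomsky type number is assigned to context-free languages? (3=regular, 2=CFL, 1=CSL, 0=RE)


Chomsky hierarchy levels:
  Type 3: Regular (DFA/NFA/regex)
  Type 2: Context-free (PDA)
  Type 1: Context-sensitive
  Type 0: Recursively enumerable (TM)
'context-free' corresponds to Type 2

2


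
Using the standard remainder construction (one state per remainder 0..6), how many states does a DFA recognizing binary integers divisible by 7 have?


Divisibility by 7 is tracked via the remainder mod 7: 0, 1, ..., 6
The construction assigns one state to each remainder
Number of remainders = 7

7


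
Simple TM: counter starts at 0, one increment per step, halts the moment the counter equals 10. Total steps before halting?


Counter starts at 0. Counting sequence:
  Step 1: counter = 1
  Step 2: counter = 2
  Step 3: counter = 3
  Step 4: counter = 4
  Step 5: counter = 5
  Step 6: counter = 6
  ...
  Step 10: counter = 10
Counter reached 10 -> halt
Total steps = 10

10


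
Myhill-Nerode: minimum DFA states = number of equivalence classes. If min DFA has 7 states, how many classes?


Myhill-Nerode theorem:
Number of equivalence classes = number of states in minimal DFA
Minimal DFA states = 7
Therefore equivalence classes = 7

7


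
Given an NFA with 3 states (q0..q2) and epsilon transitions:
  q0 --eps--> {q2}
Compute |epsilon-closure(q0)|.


Starting from q0
Initialize closure = {q0}
Follow epsilon from q0 -> add q2
Final closure: {q0, q2}
Size = 2

2


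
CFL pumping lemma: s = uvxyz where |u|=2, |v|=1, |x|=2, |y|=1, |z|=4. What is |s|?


|s| = |u| + |v| + |x| + |y| + |z|
= 2 + 1 + 2 + 1 + 4
= 3 + 2 + 5
= 5 + 5
= 10

10


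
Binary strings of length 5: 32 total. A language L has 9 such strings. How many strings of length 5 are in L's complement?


Alphabet: {0,1}
String length: 5
Total strings of length 5 = 2^5 = 32
Strings in L = 9
Complement = total - |L|
= 32 - 9
= 23

23


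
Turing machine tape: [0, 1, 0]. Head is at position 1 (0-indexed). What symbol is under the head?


Tape: [0, 1, 0]
Positions: 0 1 2
Values:    0 1 0
Head at position 1
tape[1] = 1

1


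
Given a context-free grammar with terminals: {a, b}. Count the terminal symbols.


Terminal symbols: a, b
Counting each: a (#1), b (#2)
Total = 2

2


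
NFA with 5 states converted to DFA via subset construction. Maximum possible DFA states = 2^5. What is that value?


NFA has 5 states
Subset construction: each DFA state = subset of NFA states
Maximum subsets = 2^5
2^5 = 32

32


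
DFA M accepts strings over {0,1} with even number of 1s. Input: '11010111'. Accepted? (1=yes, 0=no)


DFA has 2 states: q_even (start, accept=yes) and q_odd
Processing string '11010111' character by character:
  Position 0: read '1', 1-count=1 -> q_odd
  Position 1: read '1', 1-count=2 -> q_even
  Position 2: read '0', 1-count=2 -> q_even (no change)
  Position 3: read '1', 1-count=3 -> q_odd
  Position 4: read '0', 1-count=3 -> q_odd (no change)
  Position 5: read '1', 1-count=4 -> q_even
  Position 6: read '1', 1-count=5 -> q_odd
  Position 7: read '1', 1-count=6 -> q_even
Final state: q_even, total 1s = 6 (even); the DFA requires an even count -> accept

1


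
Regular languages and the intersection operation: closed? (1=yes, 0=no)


Regular languages are closed under all standard operations:
- Union: Yes (product construction)
- Intersection: Yes (product construction)
- Complement: Yes (swap accept/reject)
- Concatenation: Yes (NFA construction)
Operation: intersection -> Closed

1


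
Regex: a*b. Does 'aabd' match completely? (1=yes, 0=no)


Pattern: a*b
String: 'aabd'
Pattern requires: zero or more 'a's followed by exactly one 'b'
Found 2 leading 'a's
Remaining: 'bd'
Remaining is not 'b' -> no match
Result: 0

0


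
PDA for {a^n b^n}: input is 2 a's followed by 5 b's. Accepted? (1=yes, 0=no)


Language requires equal numbers of a's and b's
PDA pushes for each 'a', pops for each 'b'
Number of a's = 2
Number of b's = 5
2 != 5 -> Reject

0


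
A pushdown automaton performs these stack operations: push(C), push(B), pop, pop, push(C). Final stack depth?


Tracing stack operations:
  push(C) -> stack = [C], depth=1
  push(B) -> stack = [C,B], depth=2
  pop -> removed B, stack = [C], depth=1
  pop -> removed C, stack = [], depth=0
  push(C) -> stack = [C], depth=1
Final depth = 1

1


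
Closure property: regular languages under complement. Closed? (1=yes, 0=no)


Regular languages are closed under:
- Union (DFA product construction)
- Intersection (DFA product construction)
- Complement (swap accept/reject states)
- Concatenation (NFA construction)
- Kleene star (NFA construction)
complement is in this list
Therefore: closed

1


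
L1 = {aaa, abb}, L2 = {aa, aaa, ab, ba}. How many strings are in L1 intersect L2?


L1 = {aaa, abb}
L2 = {aa, aaa, ab, ba}
Checking each string in L1 against L2:
  'aaa': in L2? Yes
  'abb': in L2? No
Intersection = {aaa}
|L1 ∩ L2| = 1

1


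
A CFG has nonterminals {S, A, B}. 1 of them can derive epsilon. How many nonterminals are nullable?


Nonterminals: {S, A, B}
A nonterminal is nullable if it can derive epsilon
Counting nullable nonterminals: 1
Total nullable = 1

1


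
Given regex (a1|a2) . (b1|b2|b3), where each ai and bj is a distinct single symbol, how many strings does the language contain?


First group: 2 alternatives
Second group: 3 alternatives
Concatenation: each choice from group 1 pairs with each from group 2
Total = 2 x 3 = 6

6


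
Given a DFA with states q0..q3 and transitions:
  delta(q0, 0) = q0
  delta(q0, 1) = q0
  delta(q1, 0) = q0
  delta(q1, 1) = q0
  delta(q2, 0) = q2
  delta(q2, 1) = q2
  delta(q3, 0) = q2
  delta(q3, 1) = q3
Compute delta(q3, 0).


Looking up transition function:
delta(q3, 0) in the table
Row: q3, Column: 0
Result: q2

q2


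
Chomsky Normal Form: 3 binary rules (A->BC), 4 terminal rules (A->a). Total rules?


CNF allows two rule forms:
  A -> BC (binary): 3 rules
  A -> a (terminal): 4 rules
Total = 3 + 4 = 7

7


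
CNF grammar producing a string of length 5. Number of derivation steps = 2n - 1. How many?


Chomsky Normal Form derivation:
String length n = 5
Each step either:
  - Splits a nonterminal into two (n-1 such steps)
  - Converts a nonterminal to terminal (n such steps)
Total = (n-1) + n = 2n - 1
= 2(5) - 1
= 10 - 1
= 9

9


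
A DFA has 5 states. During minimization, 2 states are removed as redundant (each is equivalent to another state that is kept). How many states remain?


Original DFA: 5 states
Redundant states removed: 2
Minimized states = original - removed
= 5 - 2
= 3

3


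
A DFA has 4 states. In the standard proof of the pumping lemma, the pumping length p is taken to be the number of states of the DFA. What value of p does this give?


Pumping lemma for regular languages (standard proof):
Take p = |Q|, the number of DFA states.
Any string of length >= |Q| passes through |Q|+1 states while reading its first |Q| symbols,
so by pigeonhole some state repeats, giving the loop that can be pumped.
Here |Q| = 4
Therefore the proof uses p = 4

4


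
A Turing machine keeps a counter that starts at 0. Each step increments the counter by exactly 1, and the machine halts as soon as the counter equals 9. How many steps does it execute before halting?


Counter starts at 0. Counting sequence:
  Step 1: counter = 1
  Step 2: counter = 2
  Step 3: counter = 3
  Step 4: counter = 4
  Step 5: counter = 5
  Step 6: counter = 6
  ...
  Step 9: counter = 9
Counter reached 9 -> halt
Total steps = 9

9


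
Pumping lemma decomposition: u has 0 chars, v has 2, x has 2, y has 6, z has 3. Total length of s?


|s| = |u| + |v| + |x| + |y| + |z|
= 0 + 2 + 2 + 6 + 3
= 2 + 2 + 9
= 4 + 9
= 13

13


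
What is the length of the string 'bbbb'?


String: 'bbbb'
Counting characters:
  'b' appears 4 time(s)
Total length = 0 + 4 = 4

4


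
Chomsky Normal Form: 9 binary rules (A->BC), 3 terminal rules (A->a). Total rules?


CNF allows two rule forms:
  A -> BC (binary): 9 rules
  A -> a (terminal): 3 rules
Total = 9 + 3 = 12

12


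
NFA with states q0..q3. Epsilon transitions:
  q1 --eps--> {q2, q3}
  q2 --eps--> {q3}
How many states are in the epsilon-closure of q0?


Starting from q0
Initialize closure = {q0}
q0 has no outgoing epsilon transitions -> nothing to add
Final closure: {q0}
Size = 1

1


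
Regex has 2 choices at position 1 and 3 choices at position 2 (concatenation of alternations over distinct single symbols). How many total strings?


First group: 2 alternatives
Second group: 3 alternatives
Concatenation: each choice from group 1 pairs with each from group 2
Total = 2 x 3 = 6

6


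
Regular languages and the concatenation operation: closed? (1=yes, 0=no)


Regular languages are closed under all standard operations:
- Union: Yes (product construction)
- Intersection: Yes (product construction)
- Complement: Yes (swap accept/reject)
- Concatenation: Yes (NFA construction)
Operation: concatenation -> Closed

1


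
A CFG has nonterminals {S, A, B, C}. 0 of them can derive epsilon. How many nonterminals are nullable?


Nonterminals: {S, A, B, C}
A nonterminal is nullable if it can derive epsilon
Counting nullable nonterminals: 0
Total nullable = 0

0


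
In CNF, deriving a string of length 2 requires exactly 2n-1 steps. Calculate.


Chomsky Normal Form derivation:
String length n = 2
Each step either:
  - Splits a nonterminal into two (n-1 such steps)
  - Converts a nonterminal to terminal (n such steps)
Total = (n-1) + n = 2n - 1
= 2(2) - 1
= 4 - 1
= 3

3


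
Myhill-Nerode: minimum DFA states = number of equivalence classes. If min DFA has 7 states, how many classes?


Myhill-Nerode theorem:
Number of equivalence classes = number of states in minimal DFA
Minimal DFA states = 7
Therefore equivalence classes = 7

7


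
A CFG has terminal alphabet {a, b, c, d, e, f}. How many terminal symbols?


Terminal symbols: a, b, c, d, e, f
Counting each: a (#1), b (#2), c (#3), d (#4), e (#5), f (#6)
Total = 6

6


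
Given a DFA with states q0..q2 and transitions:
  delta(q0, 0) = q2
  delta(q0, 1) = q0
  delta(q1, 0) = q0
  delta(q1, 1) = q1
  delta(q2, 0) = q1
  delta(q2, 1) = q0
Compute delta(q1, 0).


Looking up transition function:
delta(q1, 0) in the table
Row: q1, Column: 0
Result: q0

q0


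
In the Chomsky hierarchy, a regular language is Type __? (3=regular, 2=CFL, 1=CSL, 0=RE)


Chomsky hierarchy levels:
  Type 3: Regular (DFA/NFA/regex)
  Type 2: Context-free (PDA)
  Type 1: Context-sensitive
  Type 0: Recursively enumerable (TM)
'regular' corresponds to Type 3

3


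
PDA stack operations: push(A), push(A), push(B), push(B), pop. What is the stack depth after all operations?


Tracing stack operations:
  push(A) -> stack = [A], depth=1
  push(A) -> stack = [A,A], depth=2
  push(B) -> stack = [A,A,B], depth=3
  push(B) -> stack = [A,A,B,B], depth=4
  pop -> removed B, stack = [A,A,B], depth=3
Final depth = 3

3


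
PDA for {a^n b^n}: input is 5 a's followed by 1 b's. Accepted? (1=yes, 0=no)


Language requires equal numbers of a's and b's
PDA pushes for each 'a', pops for each 'b'
Number of a's = 5
Number of b's = 1
5 != 1 -> Reject

0


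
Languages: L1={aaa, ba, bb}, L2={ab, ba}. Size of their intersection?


L1 = {aaa, ba, bb}
L2 = {ab, ba}
Checking each string in L1 against L2:
  'aaa': in L2? No
  'ba': in L2? Yes
  'bb': in L2? No
Intersection = {ba}
|L1 ∩ L2| = 1

1


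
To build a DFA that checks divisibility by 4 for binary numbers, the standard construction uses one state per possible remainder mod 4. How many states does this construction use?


Divisibility by 4 is tracked via the remainder mod 4: 0, 1, ..., 3
The construction assigns one state to each remainder
Number of remainders = 4

4


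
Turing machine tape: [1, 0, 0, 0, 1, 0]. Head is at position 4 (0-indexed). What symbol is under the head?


Tape: [1, 0, 0, 0, 1, 0]
Positions: 0 1 2 3 4 5
Values:    1 0 0 0 1 0
Head at position 4
tape[4] = 1

1


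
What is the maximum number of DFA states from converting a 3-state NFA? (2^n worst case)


NFA has 3 states
Subset construction: each DFA state = subset of NFA states
Maximum subsets = 2^3
2^3 = 8

8


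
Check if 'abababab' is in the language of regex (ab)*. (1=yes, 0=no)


Pattern: (ab)*
String: 'abababab'
Pattern requires: zero or more repetitions of 'ab'
Pairs: ['ab', 'ab', 'ab', 'ab']
All pairs are 'ab'? Yes
Result: 1

1


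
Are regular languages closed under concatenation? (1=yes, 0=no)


Regular languages are closed under:
- Union (DFA product construction)
- Intersection (DFA product construction)
- Complement (swap accept/reject states)
- Concatenation (NFA construction)
- Kleene star (NFA construction)
concatenation is in this list
Therefore: closed

1


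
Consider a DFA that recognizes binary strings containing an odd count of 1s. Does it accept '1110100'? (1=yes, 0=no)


DFA has 2 states: q_even (start, accept=no) and q_odd
Processing string '1110100' character by character:
  Position 0: read '1', 1-count=1 -> q_odd
  Position 1: read '1', 1-count=2 -> q_even
  Position 2: read '1', 1-count=3 -> q_odd
  Position 3: read '0', 1-count=3 -> q_odd (no change)
  Position 4: read '1', 1-count=4 -> q_even
  Position 5: read '0', 1-count=4 -> q_even (no change)
  Position 6: read '0', 1-count=4 -> q_even (no change)
Final state: q_even, total 1s = 4 (even); the DFA requires an odd count -> reject

0


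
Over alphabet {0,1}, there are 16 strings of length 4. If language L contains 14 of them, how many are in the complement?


Alphabet: {0,1}
String length: 4
Total strings of length 4 = 2^4 = 16
Strings in L = 14
Complement = total - |L|
= 16 - 14
= 2

2


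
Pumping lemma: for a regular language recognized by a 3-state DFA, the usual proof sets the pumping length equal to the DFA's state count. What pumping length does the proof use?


Pumping lemma for regular languages (standard proof):
Take p = |Q|, the number of DFA states.
Any string of length >= |Q| passes through |Q|+1 states while reading its first |Q| symbols,
so by pigeonhole some state repeats, giving the loop that can be pumped.
Here |Q| = 3
Therefore the proof uses p = 3

3


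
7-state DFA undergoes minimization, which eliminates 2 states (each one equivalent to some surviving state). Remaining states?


Original DFA: 7 states
Redundant states removed: 2
Minimized states = original - removed
= 7 - 2
= 5

5


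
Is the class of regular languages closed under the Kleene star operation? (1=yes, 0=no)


Regular languages are closed under:
- Union (DFA product construction)
- Intersection (DFA product construction)
- Complement (swap accept/reject states)
- Concatenation (NFA construction)
- Kleene star (NFA construction)
Kleene star is in this list
Therefore: closed

1


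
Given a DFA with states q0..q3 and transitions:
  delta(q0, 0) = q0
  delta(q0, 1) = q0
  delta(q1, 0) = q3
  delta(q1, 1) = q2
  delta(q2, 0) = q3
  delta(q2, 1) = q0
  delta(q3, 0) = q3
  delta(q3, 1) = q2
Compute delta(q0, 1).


Looking up transition function:
delta(q0, 1) in the table
Row: q0, Column: 1
Result: q0

q0


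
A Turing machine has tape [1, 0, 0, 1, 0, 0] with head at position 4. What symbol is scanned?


Tape: [1, 0, 0, 1, 0, 0]
Positions: 0 1 2 3 4 5
Values:    1 0 0 1 0 0
Head at position 4
tape[4] = 0

0


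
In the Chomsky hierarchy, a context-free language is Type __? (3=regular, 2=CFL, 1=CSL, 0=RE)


Chomsky hierarchy levels:
  Type 3: Regular (DFA/NFA/regex)
  Type 2: Context-free (PDA)
  Type 1: Context-sensitive
  Type 0: Recursively enumerable (TM)
'context-free' corresponds to Type 2

2


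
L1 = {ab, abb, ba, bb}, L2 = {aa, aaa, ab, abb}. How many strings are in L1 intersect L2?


L1 = {ab, abb, ba, bb}
L2 = {aa, aaa, ab, abb}
Checking each string in L1 against L2:
  'ab': in L2? Yes
  'abb': in L2? Yes
  'ba': in L2? No
  'bb': in L2? No
Intersection = {ab, abb}
|L1 ∩ L2| = 2

2


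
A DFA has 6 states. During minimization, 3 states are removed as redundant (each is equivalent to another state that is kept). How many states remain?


Original DFA: 6 states
Redundant states removed: 3
Minimized states = original - removed
= 6 - 3
= 3

3


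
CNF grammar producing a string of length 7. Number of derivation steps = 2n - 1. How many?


Chomsky Normal Form derivation:
String length n = 7
Each step either:
  - Splits a nonterminal into two (n-1 such steps)
  - Converts a nonterminal to terminal (n such steps)
Total = (n-1) + n = 2n - 1
= 2(7) - 1
= 14 - 1
= 13

13


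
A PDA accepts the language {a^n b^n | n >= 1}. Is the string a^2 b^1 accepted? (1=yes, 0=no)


Language requires equal numbers of a's and b's
PDA pushes for each 'a', pops for each 'b'
Number of a's = 2
Number of b's = 1
2 != 1 -> Reject

0


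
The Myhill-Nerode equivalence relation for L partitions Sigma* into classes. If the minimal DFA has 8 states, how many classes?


Myhill-Nerode theorem:
Number of equivalence classes = number of states in minimal DFA
Minimal DFA states = 8
Therefore equivalence classes = 8

8


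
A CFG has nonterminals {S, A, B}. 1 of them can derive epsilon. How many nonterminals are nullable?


Nonterminals: {S, A, B}
A nonterminal is nullable if it can derive epsilon
Counting nullable nonterminals: 1
Total nullable = 1

1


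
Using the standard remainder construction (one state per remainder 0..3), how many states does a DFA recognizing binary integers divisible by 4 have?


Divisibility by 4 is tracked via the remainder mod 4: 0, 1, ..., 3
The construction assigns one state to each remainder
Number of remainders = 4

4


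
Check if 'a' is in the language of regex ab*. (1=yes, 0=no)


Pattern: ab*
String: 'a'
Pattern requires: exactly one 'a' followed by zero or more 'b's
First char is 'a' -> OK
Rest '': all b's? Yes
Result: 1

1


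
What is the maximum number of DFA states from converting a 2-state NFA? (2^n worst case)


NFA has 2 states
Subset construction: each DFA state = subset of NFA states
Maximum subsets = 2^2
2^2 = 4

4


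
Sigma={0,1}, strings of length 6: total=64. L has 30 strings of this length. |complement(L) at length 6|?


Alphabet: {0,1}
String length: 6
Total strings of length 6 = 2^6 = 64
Strings in L = 30
Complement = total - |L|
= 64 - 30
= 34

34


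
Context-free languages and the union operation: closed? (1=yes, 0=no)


CFL closure properties:
  Closed under: union, concatenation, Kleene star
  NOT closed under: intersection, complement
Operation 'union' is in closed list -> Yes (closed)

1


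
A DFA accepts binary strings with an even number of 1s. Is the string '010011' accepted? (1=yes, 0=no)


DFA has 2 states: q_even (start, accept=yes) and q_odd
Processing string '010011' character by character:
  Position 0: read '0', 1-count=0 -> q_even (no change)
  Position 1: read '1', 1-count=1 -> q_odd
  Position 2: read '0', 1-count=1 -> q_odd (no change)
  Position 3: read '0', 1-count=1 -> q_odd (no change)
  Position 4: read '1', 1-count=2 -> q_even
  Position 5: read '1', 1-count=3 -> q_odd
Final state: q_odd, total 1s = 3 (odd); the DFA requires an even count -> reject

0


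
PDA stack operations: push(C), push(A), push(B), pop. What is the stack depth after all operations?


Tracing stack operations:
  push(C) -> stack = [C], depth=1
  push(A) -> stack = [C,A], depth=2
  push(B) -> stack = [C,A,B], depth=3
  pop -> removed B, stack = [C,A], depth=2
Final depth = 2

2


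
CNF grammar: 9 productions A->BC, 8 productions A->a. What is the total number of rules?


CNF allows two rule forms:
  A -> BC (binary): 9 rules
  A -> a (terminal): 8 rules
Total = 9 + 8 = 17

17


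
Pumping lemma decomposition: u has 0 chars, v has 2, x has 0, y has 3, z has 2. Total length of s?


|s| = |u| + |v| + |x| + |y| + |z|
= 0 + 2 + 0 + 3 + 2
= 2 + 0 + 5
= 2 + 5
= 7

7


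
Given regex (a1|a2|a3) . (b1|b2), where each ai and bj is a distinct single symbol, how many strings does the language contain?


First group: 3 alternatives
Second group: 2 alternatives
Concatenation: each choice from group 1 pairs with each from group 2
Total = 3 x 2 = 6

6


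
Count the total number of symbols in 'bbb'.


String: 'bbb'
Counting characters:
  'b' appears 3 time(s)
Total length = 0 + 3 = 3

3


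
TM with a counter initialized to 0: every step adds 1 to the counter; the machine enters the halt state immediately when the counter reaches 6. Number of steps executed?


Counter starts at 0. Counting sequence:
  Step 1: counter = 1
  Step 2: counter = 2
  Step 3: counter = 3
  Step 4: counter = 4
  Step 5: counter = 5
  Step 6: counter = 6
Counter reached 6 -> halt
Total steps = 6

6


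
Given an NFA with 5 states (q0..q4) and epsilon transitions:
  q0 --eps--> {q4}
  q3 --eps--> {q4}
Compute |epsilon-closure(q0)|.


Starting from q0
Initialize closure = {q0}
Follow epsilon from q0 -> add q4
Final closure: {q0, q4}
Size = 2

2


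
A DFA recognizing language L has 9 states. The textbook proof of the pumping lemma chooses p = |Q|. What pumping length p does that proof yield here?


Pumping lemma for regular languages (standard proof):
Take p = |Q|, the number of DFA states.
Any string of length >= |Q| passes through |Q|+1 states while reading its first |Q| symbols,
so by pigeonhole some state repeats, giving the loop that can be pumped.
Here |Q| = 9
Therefore the proof uses p = 9

9


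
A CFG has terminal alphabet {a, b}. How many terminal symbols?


Terminal symbols: a, b
Counting each: a (#1), b (#2)
Total = 2

2


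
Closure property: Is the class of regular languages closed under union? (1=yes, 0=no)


Regular languages are closed under all standard operations:
- Union: Yes (product construction)
- Intersection: Yes (product construction)
- Complement: Yes (swap accept/reject)
- Concatenation: Yes (NFA construction)
Operation: union -> Closed

1


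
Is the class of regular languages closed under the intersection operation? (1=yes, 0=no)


Regular languages are closed under:
- Union (DFA product construction)
- Intersection (DFA product construction)
- Complement (swap accept/reject states)
- Concatenation (NFA construction)
- Kleene star (NFA construction)
intersection is in this list
Therefore: closed

1


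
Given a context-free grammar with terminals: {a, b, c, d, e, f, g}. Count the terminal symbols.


Terminal symbols: a, b, c, d, e, f, g
Counting each: a (#1), b (#2), c (#3), d (#4), e (#5), f (#6), g (#7)
Total = 7

7


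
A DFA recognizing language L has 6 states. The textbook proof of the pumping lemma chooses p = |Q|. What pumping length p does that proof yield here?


Pumping lemma for regular languages (standard proof):
Take p = |Q|, the number of DFA states.
Any string of length >= |Q| passes through |Q|+1 states while reading its first |Q| symbols,
so by pigeonhole some state repeats, giving the loop that can be pumped.
Here |Q| = 6
Therefore the proof uses p = 6

6


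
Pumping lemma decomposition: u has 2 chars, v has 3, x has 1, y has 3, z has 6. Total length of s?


|s| = |u| + |v| + |x| + |y| + |z|
= 2 + 3 + 1 + 3 + 6
= 5 + 1 + 9
= 6 + 9
= 15

15


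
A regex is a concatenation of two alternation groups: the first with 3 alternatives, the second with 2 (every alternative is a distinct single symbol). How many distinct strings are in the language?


First group: 3 alternatives
Second group: 2 alternatives
Concatenation: each choice from group 1 pairs with each from group 2
Total = 3 x 2 = 6

6


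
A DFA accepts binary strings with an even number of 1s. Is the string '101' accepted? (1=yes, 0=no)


DFA has 2 states: q_even (start, accept=yes) and q_odd
Processing string '101' character by character:
  Position 0: read '1', 1-count=1 -> q_odd
  Position 1: read '0', 1-count=1 -> q_odd (no change)
  Position 2: read '1', 1-count=2 -> q_even
Final state: q_even, total 1s = 2 (even); the DFA requires an even count -> accept

1


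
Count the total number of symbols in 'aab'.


String: 'aab'
Counting characters:
  'a' appears 2 time(s)
  'b' appears 1 time(s)
Total length = 2 + 1 = 3

3


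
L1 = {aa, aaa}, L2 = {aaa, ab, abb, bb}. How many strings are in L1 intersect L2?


L1 = {aa, aaa}
L2 = {aaa, ab, abb, bb}
Checking each string in L1 against L2:
  'aa': in L2? No
  'aaa': in L2? Yes
Intersection = {aaa}
|L1 ∩ L2| = 1

1


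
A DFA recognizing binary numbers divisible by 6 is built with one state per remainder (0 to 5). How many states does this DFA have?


Divisibility by 6 is tracked via the remainder mod 6: 0, 1, ..., 5
The construction assigns one state to each remainder
Number of remainders = 6

6
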